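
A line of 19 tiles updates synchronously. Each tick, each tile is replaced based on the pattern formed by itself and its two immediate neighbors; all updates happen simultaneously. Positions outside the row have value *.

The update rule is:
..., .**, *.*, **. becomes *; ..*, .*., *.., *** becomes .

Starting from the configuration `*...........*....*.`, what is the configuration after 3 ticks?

..*.*****..*.***..*

*.*********...**..*
***.......*.*.**..*
..*.*****..*.***..*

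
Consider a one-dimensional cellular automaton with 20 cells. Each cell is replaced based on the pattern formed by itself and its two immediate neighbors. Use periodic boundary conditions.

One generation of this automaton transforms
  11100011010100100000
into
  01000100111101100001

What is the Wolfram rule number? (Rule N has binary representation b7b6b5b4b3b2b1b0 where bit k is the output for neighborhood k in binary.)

position 1: 111 → 1  (bit 7 = 1)
position 2: 110 → 0  (bit 6 = 0)
position 8: 101 → 1  (bit 5 = 1)
position 3: 100 → 0  (bit 4 = 0)
position 0: 011 → 0  (bit 3 = 0)
position 9: 010 → 1  (bit 2 = 1)
position 5: 001 → 1  (bit 1 = 1)
position 4: 000 → 0  (bit 0 = 0)
bits b7..b0 = 10100110 = 166

166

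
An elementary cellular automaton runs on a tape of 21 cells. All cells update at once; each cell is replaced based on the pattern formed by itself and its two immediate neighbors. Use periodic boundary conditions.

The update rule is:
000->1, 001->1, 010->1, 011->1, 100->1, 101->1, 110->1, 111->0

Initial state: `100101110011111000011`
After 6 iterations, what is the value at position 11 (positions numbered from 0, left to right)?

1

iteration 1: 111111011110001111110
iteration 2: 100001110011111000011
iteration 3: 111111011110001111110  (repeats iteration 1; period 2)
iteration 6: 100001110011111000011
position 11 holds 1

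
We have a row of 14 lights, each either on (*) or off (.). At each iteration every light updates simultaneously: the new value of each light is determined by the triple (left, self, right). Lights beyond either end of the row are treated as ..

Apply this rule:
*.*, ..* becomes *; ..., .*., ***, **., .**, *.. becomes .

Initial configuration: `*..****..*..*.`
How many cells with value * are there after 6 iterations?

iteration 1: ..*.....*..*..
iteration 2: .*.....*..*...
iteration 3: *.....*..*....
iteration 4: .....*..*.....
iteration 5: ....*..*......
iteration 6: ...*..*.......
count of *: 2

2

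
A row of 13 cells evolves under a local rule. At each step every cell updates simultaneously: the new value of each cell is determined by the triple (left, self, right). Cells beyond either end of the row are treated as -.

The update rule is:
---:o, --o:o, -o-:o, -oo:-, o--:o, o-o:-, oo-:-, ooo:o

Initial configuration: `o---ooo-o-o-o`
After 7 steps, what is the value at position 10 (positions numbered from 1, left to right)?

-

oooo-o--o-o-o
-oo--oooo-o-o
o--oo-oo--o-o
ooo-----ooo-o
-o-ooooo-o--o
oo--ooo--oooo
--oo-o-oo-oo-
position 10 holds -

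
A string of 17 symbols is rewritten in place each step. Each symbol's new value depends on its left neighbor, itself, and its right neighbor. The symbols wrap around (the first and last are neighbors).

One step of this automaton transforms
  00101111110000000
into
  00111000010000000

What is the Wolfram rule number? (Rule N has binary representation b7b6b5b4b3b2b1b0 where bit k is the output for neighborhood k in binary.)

108

position 5: 111 → 0  (bit 7 = 0)
position 9: 110 → 1  (bit 6 = 1)
position 3: 101 → 1  (bit 5 = 1)
position 10: 100 → 0  (bit 4 = 0)
position 4: 011 → 1  (bit 3 = 1)
position 2: 010 → 1  (bit 2 = 1)
position 1: 001 → 0  (bit 1 = 0)
position 0: 000 → 0  (bit 0 = 0)
bits b7..b0 = 01101100 = 108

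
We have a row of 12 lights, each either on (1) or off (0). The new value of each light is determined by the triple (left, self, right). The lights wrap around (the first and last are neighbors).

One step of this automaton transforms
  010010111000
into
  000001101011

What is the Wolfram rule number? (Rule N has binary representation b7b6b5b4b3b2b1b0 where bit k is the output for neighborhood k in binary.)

position 7: 111 → 0  (bit 7 = 0)
position 8: 110 → 1  (bit 6 = 1)
position 5: 101 → 1  (bit 5 = 1)
position 2: 100 → 0  (bit 4 = 0)
position 6: 011 → 1  (bit 3 = 1)
position 1: 010 → 0  (bit 2 = 0)
position 0: 001 → 0  (bit 1 = 0)
position 10: 000 → 1  (bit 0 = 1)
bits b7..b0 = 01101001 = 105

105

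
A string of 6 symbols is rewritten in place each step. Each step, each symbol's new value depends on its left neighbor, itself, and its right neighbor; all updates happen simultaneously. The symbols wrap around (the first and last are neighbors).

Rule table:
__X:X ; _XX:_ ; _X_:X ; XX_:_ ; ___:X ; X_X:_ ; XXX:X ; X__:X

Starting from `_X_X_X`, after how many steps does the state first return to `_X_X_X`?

step 1: _X_X_X

1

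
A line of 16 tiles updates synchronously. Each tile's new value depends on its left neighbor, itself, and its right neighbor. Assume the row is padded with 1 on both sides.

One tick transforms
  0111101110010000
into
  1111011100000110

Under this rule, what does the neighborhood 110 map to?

0

At position 4 the neighborhood is 110; the next row has 0 there.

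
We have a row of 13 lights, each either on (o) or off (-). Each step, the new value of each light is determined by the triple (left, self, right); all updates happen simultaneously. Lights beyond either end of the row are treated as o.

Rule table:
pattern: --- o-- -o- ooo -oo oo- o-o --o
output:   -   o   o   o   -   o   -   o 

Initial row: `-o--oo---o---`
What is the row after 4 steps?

step 1: -ooo-oo-ooo-o
step 2: --oo--o--oo--
step 3: oo-oooooo-ooo
step 4: oo--ooooo--oo

oo--ooooo--oo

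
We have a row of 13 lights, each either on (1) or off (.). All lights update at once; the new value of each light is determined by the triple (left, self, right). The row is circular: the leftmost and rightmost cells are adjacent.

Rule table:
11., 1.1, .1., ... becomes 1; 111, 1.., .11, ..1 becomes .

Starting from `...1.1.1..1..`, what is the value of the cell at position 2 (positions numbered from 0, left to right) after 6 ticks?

1

11.11111..1.1
.11....1..11.
..1.11.1...1.
1.11.111.1.1.
11.11..111111
.11.1........
position 2 holds 1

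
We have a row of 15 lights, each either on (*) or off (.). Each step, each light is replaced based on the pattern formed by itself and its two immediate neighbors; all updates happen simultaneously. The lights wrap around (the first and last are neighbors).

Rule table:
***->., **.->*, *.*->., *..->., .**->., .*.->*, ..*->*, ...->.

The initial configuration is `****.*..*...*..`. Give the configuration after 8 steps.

step 1: ...*.*.**..**.*
step 2: ..**.*..*.*.*.*
step 3: .*.*.*.**.*.*.*
step 4: .*.*.*..*.*.*.*
step 5: .*.*.*.**.*.*.*  (repeats step 3; period 2)
step 8: .*.*.*..*.*.*.*

.*.*.*..*.*.*.*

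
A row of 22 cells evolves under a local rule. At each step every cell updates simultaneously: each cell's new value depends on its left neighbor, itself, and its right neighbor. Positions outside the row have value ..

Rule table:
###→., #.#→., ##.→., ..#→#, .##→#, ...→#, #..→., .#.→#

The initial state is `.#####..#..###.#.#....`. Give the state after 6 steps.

#.#.#..#####..#..###.#

##.....##.##...#.#.###
#..#####..#..###.#.#..
#.##.....##.##...#.#.#
#.#..#####..#..###.#.#
#.#.##.....##.##...#.#
#.#.#..#####..#..###.#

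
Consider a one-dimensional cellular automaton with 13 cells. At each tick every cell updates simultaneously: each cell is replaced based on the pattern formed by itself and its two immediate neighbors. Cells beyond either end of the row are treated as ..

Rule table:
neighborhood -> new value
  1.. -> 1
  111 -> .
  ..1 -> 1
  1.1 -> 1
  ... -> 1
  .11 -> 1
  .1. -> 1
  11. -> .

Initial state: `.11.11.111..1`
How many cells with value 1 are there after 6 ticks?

11.11.11..111
1.11.11.111..
111.11.11..11
1..11.11.111.
1111.11.11..1
1...11.11.111
count of 1: 8

8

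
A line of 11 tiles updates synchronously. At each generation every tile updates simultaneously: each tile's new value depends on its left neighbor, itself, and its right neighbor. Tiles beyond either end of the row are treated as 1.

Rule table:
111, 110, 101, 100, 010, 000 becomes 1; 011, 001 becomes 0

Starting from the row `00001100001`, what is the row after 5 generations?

11111110011

11100111100
11110011110
11111001111
11111100111
11111110011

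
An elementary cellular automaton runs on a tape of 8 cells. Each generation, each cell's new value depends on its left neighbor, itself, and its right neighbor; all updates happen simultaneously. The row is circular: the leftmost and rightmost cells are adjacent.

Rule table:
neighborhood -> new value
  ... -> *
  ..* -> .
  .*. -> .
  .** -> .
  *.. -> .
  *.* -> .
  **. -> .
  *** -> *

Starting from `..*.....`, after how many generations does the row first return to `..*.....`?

*...****
..*..***
......*.
*****...
.***..*.
..*.....

6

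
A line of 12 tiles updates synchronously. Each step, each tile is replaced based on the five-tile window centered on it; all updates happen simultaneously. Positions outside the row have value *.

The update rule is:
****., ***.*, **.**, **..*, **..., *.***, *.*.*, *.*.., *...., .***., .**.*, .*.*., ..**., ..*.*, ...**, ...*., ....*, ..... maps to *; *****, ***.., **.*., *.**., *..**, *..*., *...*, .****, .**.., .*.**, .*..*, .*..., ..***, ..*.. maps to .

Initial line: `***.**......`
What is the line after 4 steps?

step 1: .***..******
step 2: ***.*.......
step 3: .**.*.******
step 4: *.*.*.*.....

*.*.*.*.....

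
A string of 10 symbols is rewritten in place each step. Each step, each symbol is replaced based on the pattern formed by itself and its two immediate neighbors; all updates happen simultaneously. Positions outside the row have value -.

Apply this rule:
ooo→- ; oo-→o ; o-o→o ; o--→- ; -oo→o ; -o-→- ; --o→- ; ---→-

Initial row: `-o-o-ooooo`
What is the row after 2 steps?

--o-oo---o
---ooo----

---ooo----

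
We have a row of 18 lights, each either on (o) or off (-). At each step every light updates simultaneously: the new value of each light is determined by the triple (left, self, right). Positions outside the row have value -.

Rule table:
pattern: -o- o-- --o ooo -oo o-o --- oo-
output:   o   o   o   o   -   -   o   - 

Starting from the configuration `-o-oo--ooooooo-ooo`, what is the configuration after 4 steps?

oo---oo-ooooo---o-
--ooo----ooo-ooooo
oo-o-oooo-o---ooo-
---o--oo--oooo-o-o

---o--oo--oooo-o-o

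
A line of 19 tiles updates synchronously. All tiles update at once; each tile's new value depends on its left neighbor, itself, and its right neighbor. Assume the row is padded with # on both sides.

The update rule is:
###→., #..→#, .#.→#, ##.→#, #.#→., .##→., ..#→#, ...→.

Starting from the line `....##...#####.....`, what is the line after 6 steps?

#..#.##.#....##...#
####..#.##..#.##.#.
...####..####..#.#.
#.#...###...####.#.
#.##.#..##.#...#.#.
#..#.###.#.##.##.#.

#..#.###.#.##.##.#.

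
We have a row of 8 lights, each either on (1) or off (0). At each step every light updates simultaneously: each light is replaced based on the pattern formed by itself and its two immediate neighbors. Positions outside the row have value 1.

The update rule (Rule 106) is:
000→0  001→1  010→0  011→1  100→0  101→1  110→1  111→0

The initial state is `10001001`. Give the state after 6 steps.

step 1: 10010011
step 2: 10100110
step 3: 11001111
step 4: 01011000
step 5: 10111001
step 6: 11101011

11101011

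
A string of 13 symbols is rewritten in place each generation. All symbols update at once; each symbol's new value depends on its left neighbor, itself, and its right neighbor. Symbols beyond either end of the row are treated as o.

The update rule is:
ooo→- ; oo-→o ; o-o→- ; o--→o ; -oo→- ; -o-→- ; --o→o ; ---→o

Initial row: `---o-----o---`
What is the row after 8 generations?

-----o-------

ooo-ooooo-ooo
--o-----o----
oo-ooooo-oooo
-o-----o-----
--ooooo-ooooo
oo----o------
-ooooo-oooooo
-----o-------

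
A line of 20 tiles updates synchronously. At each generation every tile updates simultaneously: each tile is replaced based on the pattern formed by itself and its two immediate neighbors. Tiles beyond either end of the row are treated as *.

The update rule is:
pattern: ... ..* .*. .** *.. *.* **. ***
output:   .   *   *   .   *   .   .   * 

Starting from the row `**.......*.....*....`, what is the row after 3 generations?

**..*.**.*.*.*.*....

*.*.....***...***..*
..**...*.*.*.*.*.**.
**..*.**.*.*.*.*....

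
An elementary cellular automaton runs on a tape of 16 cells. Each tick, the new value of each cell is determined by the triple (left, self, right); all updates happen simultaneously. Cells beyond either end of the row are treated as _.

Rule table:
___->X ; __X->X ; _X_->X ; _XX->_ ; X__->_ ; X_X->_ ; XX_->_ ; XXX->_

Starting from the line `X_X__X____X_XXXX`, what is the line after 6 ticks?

X_X_XX_XXXX_____
X_X_________XXXX
X_X_XXXXXXXX____
X_X__________XXX
X_X_XXXXXXXXX___
X_X___________XX

X_X___________XX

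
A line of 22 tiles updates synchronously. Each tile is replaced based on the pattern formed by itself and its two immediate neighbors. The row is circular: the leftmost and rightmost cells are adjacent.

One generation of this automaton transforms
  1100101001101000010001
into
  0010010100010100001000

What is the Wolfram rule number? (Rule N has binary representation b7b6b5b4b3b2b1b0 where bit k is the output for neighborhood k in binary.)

position 0: 111 → 0  (bit 7 = 0)
position 1: 110 → 0  (bit 6 = 0)
position 5: 101 → 1  (bit 5 = 1)
position 2: 100 → 1  (bit 4 = 1)
position 9: 011 → 0  (bit 3 = 0)
position 4: 010 → 0  (bit 2 = 0)
position 3: 001 → 0  (bit 1 = 0)
position 14: 000 → 0  (bit 0 = 0)
bits b7..b0 = 00110000 = 48

48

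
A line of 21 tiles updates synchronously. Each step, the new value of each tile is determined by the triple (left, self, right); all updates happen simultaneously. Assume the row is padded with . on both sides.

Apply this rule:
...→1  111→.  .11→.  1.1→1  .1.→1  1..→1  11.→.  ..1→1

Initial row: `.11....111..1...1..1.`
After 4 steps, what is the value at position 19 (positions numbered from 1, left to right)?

.

1..1111...11111111111
111....111...........
...1111...11111111111
111....111...........
position 19 holds .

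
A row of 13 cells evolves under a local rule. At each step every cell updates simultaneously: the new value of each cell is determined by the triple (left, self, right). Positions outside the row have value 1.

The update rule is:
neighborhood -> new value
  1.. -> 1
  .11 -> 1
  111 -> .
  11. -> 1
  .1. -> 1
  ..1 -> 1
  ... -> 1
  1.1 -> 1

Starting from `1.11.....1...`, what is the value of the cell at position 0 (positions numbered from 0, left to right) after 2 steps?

.

1111111111111
.............
position 0 holds .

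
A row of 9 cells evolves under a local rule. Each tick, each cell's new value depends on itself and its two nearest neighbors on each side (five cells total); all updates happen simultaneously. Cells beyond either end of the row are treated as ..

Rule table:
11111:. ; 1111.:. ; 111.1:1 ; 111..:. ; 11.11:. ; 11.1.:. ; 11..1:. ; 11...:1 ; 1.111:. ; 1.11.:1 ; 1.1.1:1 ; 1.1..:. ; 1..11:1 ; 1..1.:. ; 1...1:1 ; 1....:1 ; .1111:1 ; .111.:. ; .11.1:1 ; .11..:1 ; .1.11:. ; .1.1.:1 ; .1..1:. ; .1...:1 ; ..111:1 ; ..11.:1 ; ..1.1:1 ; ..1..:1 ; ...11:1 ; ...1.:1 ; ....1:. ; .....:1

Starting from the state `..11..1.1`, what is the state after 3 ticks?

1111111..

.111..11.
11...1111
1111111..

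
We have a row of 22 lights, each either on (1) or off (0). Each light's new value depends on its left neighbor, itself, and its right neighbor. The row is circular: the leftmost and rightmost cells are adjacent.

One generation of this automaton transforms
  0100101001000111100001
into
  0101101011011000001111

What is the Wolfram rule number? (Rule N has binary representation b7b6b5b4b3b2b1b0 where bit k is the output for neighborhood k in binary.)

7

position 14: 111 → 0  (bit 7 = 0)
position 16: 110 → 0  (bit 6 = 0)
position 0: 101 → 0  (bit 5 = 0)
position 2: 100 → 0  (bit 4 = 0)
position 13: 011 → 0  (bit 3 = 0)
position 1: 010 → 1  (bit 2 = 1)
position 3: 001 → 1  (bit 1 = 1)
position 11: 000 → 1  (bit 0 = 1)
bits b7..b0 = 00000111 = 7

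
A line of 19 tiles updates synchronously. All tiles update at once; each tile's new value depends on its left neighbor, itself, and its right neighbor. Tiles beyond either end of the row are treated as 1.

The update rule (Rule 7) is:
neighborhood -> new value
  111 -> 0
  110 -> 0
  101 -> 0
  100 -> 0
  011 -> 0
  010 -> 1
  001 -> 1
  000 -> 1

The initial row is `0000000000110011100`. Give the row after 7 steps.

0111111111111000000

step 1: 0111111111000100001
step 2: 0000000000011101110
step 3: 0111111111100000000
step 4: 0000000000001111111
step 5: 0111111111110000000
step 6: 0000000000000111111
step 7: 0111111111111000000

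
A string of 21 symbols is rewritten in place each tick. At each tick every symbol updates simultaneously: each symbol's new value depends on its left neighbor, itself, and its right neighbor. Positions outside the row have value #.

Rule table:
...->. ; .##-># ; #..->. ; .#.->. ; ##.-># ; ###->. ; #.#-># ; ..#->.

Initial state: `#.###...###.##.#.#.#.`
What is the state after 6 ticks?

###.#...#.#####.#.#.#
..##.....##...##.#.##
..##.....##...###.##.
..##.....##...#.#####
..##.....##....##....
..##.....##....##....

..##.....##....##....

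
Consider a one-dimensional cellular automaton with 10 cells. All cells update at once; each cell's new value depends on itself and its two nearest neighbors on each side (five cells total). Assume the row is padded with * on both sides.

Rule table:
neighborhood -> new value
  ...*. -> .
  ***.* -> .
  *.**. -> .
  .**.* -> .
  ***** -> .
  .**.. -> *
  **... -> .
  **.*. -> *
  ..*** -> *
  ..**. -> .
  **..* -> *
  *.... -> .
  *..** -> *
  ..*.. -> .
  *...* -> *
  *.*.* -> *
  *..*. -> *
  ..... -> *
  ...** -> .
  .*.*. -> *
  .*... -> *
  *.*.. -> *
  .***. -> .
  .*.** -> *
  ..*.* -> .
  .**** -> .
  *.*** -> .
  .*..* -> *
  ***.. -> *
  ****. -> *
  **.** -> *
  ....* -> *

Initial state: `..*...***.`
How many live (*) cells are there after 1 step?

**.**.*..*
count of *: 6

6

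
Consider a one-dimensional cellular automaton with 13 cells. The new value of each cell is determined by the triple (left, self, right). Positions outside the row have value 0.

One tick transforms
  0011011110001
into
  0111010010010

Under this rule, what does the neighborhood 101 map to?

0

At position 4 the neighborhood is 101; the next row has 0 there.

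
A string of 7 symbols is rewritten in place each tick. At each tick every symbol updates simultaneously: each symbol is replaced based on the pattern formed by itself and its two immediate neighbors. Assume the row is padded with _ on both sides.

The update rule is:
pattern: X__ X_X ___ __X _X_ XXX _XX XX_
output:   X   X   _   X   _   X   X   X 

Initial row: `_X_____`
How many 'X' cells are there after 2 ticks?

X_X____
_X_X___
count of X: 2

2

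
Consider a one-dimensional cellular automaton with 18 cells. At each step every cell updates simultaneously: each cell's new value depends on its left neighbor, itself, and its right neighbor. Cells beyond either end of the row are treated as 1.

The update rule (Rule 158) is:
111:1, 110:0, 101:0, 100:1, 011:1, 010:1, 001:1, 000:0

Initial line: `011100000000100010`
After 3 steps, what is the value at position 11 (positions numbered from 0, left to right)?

011010000001110110
010011000011100100
011110100111011111
position 11 holds 1

1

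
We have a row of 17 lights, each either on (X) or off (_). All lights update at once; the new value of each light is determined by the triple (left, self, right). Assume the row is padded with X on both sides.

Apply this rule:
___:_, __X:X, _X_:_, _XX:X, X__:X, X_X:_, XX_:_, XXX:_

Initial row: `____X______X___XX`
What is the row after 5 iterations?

X__X_X____X_X_XX_
_XX___X__X____X__
_X_X_X_XX_X__X_XX
_______X___XX__X_
X_____X_X_XX_XX__

X_____X_X_XX_XX__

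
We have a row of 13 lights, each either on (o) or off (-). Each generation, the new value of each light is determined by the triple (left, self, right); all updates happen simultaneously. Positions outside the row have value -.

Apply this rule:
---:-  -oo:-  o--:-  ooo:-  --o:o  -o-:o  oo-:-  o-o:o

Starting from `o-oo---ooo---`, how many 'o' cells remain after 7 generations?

oo----o------
-----oo------
----o--------
---oo--------
--o----------
-oo----------
o------------
count of o: 1

1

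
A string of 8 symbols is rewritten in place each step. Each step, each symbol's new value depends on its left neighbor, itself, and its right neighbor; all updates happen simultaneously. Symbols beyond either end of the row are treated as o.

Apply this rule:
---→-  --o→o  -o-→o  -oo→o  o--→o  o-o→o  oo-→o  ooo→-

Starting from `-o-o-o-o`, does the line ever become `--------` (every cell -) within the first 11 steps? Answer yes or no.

step 1: oooooooo
step 2: --------
all cells are - at step 2

yes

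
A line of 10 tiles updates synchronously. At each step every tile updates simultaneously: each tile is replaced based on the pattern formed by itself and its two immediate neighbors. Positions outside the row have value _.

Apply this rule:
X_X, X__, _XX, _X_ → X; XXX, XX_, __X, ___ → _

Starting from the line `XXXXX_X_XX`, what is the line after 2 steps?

XX___X___X

X____XXXX_
XX___X___X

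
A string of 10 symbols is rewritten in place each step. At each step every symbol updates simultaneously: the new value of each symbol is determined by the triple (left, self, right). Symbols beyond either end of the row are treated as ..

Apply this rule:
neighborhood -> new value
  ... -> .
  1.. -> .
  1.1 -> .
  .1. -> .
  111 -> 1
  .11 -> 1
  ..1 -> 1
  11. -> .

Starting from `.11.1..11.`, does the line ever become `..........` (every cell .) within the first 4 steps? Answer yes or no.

no

11....11..
1....11...
....11....
...11.....
step 4 is ...11....., still not uniform .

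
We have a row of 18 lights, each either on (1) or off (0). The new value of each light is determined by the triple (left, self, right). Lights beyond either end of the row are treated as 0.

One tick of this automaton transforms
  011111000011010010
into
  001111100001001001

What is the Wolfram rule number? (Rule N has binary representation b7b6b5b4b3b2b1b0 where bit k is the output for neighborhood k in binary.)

position 2: 111 → 1  (bit 7 = 1)
position 5: 110 → 1  (bit 6 = 1)
position 12: 101 → 0  (bit 5 = 0)
position 6: 100 → 1  (bit 4 = 1)
position 1: 011 → 0  (bit 3 = 0)
position 13: 010 → 0  (bit 2 = 0)
position 0: 001 → 0  (bit 1 = 0)
position 7: 000 → 0  (bit 0 = 0)
bits b7..b0 = 11010000 = 208

208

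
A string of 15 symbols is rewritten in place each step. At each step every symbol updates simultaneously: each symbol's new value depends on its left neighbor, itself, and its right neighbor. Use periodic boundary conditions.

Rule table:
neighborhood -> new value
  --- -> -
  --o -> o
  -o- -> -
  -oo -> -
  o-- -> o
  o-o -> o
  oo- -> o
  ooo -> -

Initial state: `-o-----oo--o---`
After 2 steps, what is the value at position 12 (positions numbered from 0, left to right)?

-

o-o---o-ooo-o--
-o-o-o-o--oo-oo
position 12 holds -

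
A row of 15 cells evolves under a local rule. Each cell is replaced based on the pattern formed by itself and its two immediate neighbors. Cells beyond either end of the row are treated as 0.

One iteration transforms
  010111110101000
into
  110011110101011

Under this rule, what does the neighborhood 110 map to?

At position 7 the neighborhood is 110; the next row has 1 there.

1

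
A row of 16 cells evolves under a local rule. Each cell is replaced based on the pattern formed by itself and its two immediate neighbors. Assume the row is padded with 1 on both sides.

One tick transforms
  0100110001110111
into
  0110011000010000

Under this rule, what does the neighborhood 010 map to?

1

At position 1 the neighborhood is 010; the next row has 1 there.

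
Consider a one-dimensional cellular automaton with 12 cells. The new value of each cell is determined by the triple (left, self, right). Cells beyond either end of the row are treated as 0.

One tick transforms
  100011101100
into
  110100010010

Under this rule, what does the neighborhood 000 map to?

At position 2 the neighborhood is 000; the next row has 0 there.

0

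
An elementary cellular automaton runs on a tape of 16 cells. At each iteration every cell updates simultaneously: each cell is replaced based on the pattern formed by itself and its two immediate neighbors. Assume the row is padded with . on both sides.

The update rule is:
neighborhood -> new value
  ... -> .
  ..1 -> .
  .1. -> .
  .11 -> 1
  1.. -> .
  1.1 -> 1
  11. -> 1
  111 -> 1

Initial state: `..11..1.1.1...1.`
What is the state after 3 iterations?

..11............

..11...1.1......
..11....1.......
..11............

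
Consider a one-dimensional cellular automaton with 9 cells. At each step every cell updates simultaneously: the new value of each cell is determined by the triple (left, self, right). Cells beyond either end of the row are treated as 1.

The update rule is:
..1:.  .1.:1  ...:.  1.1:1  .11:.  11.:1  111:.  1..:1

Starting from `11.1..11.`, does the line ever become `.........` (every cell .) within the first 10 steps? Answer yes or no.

step 1: .1111..11
step 2: 1...11...
step 3: 11...11..
step 4: .11...11.
step 5: 1.11...11
step 6: 11.11....
step 7: .11.11...
step 8: 1.11.11..
step 9: 11.11.11.
step 10: .11.11.11
step 10 is .11.11.11, still not uniform .

no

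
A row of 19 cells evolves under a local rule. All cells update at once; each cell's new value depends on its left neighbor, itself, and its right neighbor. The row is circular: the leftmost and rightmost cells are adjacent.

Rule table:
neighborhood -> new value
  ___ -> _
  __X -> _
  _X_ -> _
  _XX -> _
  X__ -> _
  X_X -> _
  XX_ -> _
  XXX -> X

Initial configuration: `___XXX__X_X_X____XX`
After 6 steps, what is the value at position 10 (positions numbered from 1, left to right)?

step 1: ____X______________
step 2: ___________________
step 3: ___________________  (fixed point — unchanged through step 6)
position 10 holds _

_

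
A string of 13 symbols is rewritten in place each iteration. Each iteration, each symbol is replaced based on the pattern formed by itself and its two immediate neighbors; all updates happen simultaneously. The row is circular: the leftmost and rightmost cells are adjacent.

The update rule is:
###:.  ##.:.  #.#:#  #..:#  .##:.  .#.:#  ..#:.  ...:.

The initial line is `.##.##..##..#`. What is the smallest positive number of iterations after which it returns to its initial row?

26

#..#..#...#.#
.#.##.##..##.
.##..#..#...#
#..#.##.##..#
.#.##..#..#..
.##..#.##.##.
...#.##..#..#
#..##..#.##.#
.#...#.##..#.
.##..##..#.##
#..#...#.##..
##.##..##..#.
..#..#...#.##
#.##.##..##..
##..#..#...#.
..#.##.##..##
#.##..#..#...
##..#.##.##..
..#.##..#..#.
..##..#.##.##
#...#.##..#..
##..##..#.##.
..#...#.##..#
#.##..##..#.#
.#..#...#.##.
.##.##..##..#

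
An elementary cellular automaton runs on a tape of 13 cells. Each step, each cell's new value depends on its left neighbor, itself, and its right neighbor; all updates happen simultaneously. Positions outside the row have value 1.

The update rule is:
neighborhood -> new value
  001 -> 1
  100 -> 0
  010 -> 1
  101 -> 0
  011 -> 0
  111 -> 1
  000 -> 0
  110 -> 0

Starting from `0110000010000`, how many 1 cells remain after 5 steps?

5

step 1: 0000000110001
step 2: 0000001000010
step 3: 0000011000110
step 4: 0000100001000
step 5: 0001100011001
count of 1: 5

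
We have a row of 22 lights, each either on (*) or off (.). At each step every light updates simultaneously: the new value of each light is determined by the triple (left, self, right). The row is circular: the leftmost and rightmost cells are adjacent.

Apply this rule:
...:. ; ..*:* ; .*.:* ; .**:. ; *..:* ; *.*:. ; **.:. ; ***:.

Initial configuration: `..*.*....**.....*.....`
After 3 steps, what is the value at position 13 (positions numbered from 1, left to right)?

.

.**.**..*..*...***....
*.....*******.*...*...
**...*........**.***.*
position 13 holds .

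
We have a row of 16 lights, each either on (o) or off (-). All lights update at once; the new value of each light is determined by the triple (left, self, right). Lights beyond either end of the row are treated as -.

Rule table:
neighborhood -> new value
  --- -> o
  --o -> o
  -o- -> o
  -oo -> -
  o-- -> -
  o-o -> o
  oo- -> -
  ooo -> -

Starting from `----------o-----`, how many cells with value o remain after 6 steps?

ooooooooooo-oooo
-----------o----
oooooooooooo-ooo
------------o---
ooooooooooooo-oo
-------------o--
count of o: 1

1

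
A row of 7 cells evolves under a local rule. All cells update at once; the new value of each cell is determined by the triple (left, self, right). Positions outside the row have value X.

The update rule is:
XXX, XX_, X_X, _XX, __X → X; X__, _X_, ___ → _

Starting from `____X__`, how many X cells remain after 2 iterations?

3

___X__X
__X__XX
count of X: 3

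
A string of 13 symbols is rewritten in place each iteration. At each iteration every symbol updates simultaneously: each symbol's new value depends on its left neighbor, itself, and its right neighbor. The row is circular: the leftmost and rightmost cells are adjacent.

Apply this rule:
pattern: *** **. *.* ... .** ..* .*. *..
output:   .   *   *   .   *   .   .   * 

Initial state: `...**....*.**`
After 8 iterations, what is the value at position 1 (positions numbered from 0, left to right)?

*

*..***....***
**.*.**...*..
***.****...*.
*.***..**...*
***.**.***..*
..******.**.*
*.*....*****.
.*.*...*...**
position 1 holds *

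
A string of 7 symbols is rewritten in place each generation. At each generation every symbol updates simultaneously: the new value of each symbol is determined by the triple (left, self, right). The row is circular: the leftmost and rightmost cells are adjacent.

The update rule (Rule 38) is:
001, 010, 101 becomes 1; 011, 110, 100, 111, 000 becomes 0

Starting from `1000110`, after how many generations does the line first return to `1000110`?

14

generation 1: 1001001
generation 2: 0011010
generation 3: 0100110
generation 4: 1101000
generation 5: 0011001
generation 6: 0100011
generation 7: 1100100
generation 8: 0001101
generation 9: 0010011
generation 10: 0110100
generation 11: 1001100
generation 12: 1010001
generation 13: 0110010
generation 14: 1000110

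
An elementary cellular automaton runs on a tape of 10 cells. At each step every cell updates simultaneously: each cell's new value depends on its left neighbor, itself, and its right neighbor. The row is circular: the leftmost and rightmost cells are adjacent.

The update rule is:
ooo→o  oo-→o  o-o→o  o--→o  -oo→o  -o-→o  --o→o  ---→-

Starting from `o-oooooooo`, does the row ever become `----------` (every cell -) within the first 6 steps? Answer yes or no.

no

oooooooooo
oooooooooo  (fixed point — unchanged through step 6)
step 6 is oooooooooo, still not uniform -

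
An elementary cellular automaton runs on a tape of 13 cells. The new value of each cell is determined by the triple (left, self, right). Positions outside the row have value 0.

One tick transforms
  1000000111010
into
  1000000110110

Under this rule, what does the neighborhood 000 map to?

At position 2 the neighborhood is 000; the next row has 0 there.

0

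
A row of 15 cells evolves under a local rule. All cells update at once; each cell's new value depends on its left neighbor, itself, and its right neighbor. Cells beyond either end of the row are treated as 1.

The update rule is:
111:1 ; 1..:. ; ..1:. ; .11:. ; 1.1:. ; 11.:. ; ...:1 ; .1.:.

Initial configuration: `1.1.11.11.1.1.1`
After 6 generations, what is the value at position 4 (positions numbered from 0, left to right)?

.

...............
.1111111111111.
..11111111111..
...111111111...
.1..1111111..1.
.....11111.....
position 4 holds .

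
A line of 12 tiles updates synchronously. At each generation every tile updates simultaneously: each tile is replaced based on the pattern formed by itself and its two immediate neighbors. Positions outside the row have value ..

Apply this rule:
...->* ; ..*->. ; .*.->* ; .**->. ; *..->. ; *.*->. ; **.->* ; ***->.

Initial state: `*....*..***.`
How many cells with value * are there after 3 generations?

5

*.**.*....*.
*..*.*.**.*.
*..*.*..*.*.
count of *: 5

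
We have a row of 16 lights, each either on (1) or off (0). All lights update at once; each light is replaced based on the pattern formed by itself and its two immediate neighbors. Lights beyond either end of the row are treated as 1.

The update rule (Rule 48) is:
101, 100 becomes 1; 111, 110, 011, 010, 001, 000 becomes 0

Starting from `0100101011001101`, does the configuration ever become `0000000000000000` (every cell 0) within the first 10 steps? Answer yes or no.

step 1: 1010010100100010
step 2: 0101001010010001
step 3: 1010100101001000
step 4: 0101010010100100
step 5: 1010101001010010
step 6: 0101010100101001
step 7: 1010101010010100
step 8: 0101010101001010
step 9: 1010101010100101
step 10: 0101010101010010
step 10 is 0101010101010010, still not uniform 0

no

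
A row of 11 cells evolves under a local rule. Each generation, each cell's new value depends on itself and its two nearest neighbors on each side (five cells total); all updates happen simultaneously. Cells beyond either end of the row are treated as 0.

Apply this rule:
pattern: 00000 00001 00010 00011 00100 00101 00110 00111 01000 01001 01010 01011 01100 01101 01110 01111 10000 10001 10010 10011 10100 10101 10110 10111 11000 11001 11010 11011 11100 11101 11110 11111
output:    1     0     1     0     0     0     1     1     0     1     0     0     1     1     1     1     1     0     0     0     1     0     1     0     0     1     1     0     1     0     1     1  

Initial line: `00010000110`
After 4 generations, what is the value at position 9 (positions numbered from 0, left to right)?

10100100110
00110010110
00111000110
00111000110
position 9 holds 1

1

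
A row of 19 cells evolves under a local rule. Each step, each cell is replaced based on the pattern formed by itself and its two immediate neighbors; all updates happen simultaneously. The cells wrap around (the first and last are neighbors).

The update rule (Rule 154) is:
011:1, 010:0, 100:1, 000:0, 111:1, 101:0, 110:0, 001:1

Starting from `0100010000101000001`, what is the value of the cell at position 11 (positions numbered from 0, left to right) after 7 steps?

step 1: 0010101001000100010
step 2: 0100000110101010101
step 3: 0010001100000000000
step 4: 0101011010000000000
step 5: 1000010001000000000
step 6: 0100101010100000001
step 7: 0011000000010000010
position 11 holds 1

1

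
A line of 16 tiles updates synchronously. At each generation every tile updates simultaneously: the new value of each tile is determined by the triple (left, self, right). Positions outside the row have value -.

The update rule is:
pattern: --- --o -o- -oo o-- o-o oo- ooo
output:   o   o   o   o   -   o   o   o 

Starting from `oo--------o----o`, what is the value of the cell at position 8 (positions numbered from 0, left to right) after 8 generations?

oo-oooooooo-oooo
oooooooooooooooo
oooooooooooooooo  (fixed point — unchanged through generation 8)
position 8 holds o

o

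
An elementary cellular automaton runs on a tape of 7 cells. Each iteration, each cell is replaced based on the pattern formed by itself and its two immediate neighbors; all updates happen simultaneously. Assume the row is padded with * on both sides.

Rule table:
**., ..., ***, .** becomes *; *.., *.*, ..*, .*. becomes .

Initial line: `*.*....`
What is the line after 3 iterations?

iteration 1: *...**.
iteration 2: *.*.**.
iteration 3: *...**.

*...**.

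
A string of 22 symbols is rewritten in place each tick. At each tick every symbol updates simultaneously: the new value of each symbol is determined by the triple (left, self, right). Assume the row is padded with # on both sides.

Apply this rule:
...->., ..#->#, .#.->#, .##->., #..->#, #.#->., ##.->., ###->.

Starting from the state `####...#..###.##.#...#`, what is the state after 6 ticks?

..##...#........#...#.

tick 1: ....#.####.......##.#.
tick 2: #..##.....#.....#...#.
tick 3: .##..#...###...###.##.
tick 4: ...####.#...#.#.......
tick 5: #.#.....##.##.##.....#
tick 6: ..##...#........#...#.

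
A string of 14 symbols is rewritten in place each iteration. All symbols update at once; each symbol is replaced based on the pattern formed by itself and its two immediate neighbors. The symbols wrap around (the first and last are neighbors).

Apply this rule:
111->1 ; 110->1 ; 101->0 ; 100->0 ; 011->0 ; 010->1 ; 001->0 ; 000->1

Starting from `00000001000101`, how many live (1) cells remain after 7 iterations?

7

01111101010101
00111101010101
00011101010101
01001101010101
01000101010101
01010101010101
01010101010101
count of 1: 7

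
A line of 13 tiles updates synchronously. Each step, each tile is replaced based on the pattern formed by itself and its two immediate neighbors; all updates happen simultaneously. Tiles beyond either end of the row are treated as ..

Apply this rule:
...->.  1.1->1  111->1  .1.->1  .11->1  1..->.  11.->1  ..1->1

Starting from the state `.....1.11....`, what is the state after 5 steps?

....11111....
...111111....
..1111111....
.11111111....
111111111....

111111111....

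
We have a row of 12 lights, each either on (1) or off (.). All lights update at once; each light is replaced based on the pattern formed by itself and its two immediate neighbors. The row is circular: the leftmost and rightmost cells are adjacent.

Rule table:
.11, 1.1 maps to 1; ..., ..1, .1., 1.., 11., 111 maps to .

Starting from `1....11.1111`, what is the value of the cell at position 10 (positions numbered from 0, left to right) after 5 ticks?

.....1.11...
......11....
......1.....
............
............
position 10 holds .

.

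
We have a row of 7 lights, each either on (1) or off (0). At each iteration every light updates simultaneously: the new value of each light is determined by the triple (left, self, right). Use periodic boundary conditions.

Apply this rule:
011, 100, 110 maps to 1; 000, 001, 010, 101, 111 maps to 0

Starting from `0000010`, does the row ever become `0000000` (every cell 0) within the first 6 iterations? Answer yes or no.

no

0000001
1000000
0100000
0010000
0001000
0000100
iteration 6 is 0000100, still not uniform 0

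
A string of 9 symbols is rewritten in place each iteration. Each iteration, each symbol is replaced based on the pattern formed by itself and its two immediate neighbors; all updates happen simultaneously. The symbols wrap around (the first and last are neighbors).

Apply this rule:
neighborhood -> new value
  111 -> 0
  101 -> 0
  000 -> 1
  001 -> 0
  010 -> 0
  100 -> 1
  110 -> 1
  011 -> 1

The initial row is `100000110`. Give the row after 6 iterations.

000100011

011110110
010010111
001000101
100110000
010111110
000100011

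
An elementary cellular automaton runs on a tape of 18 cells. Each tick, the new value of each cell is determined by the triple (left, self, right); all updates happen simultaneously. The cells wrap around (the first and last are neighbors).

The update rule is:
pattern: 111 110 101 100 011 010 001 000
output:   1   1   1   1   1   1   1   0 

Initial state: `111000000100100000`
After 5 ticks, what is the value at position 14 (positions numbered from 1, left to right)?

111100001111110001
111110011111111011
111111111111111111
111111111111111111  (fixed point — unchanged through tick 5)
position 14 holds 1

1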